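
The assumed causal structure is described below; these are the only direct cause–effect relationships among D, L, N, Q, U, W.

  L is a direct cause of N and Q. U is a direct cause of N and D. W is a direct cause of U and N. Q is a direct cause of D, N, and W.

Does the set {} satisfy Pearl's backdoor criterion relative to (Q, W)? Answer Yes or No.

Yes

Backdoor paths from Q to W (paths whose first edge points into Q):
  P1: Q <- L -> N <- W
  P2: Q <- L -> N <- U <- W
Condition 1 (no descendant of Q in the set): holds — descendants of Q are {D, N, U, W}; none are in {}.
Condition 2 (every backdoor path blocked by {}):
  P1: blocked at collider N (neither it nor any descendant is in the conditioning set).
  P2: blocked at collider N (neither it nor any descendant is in the conditioning set).
{} satisfies the backdoor criterion.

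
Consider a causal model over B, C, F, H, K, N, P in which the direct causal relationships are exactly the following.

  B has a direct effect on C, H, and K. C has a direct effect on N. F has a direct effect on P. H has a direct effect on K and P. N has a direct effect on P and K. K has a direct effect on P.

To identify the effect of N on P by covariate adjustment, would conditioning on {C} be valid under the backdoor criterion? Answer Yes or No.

Yes

Backdoor paths from N to P (paths whose first edge points into N):
  P1: N <- C <- B -> H -> K -> P
  P2: N <- C <- B -> H -> P
  P3: N <- C <- B -> K <- H -> P
  P4: N <- C <- B -> K -> P
Condition 1 (no descendant of N in the set): holds — descendants of N are {K, P}; none are in {C}.
Condition 2 (every backdoor path blocked by {C}):
  P1: blocked at chain node C ∈ conditioning set.
  P2: blocked at chain node C ∈ conditioning set.
  P3: blocked at chain node C ∈ conditioning set.
  P4: blocked at chain node C ∈ conditioning set.
{C} satisfies the backdoor criterion.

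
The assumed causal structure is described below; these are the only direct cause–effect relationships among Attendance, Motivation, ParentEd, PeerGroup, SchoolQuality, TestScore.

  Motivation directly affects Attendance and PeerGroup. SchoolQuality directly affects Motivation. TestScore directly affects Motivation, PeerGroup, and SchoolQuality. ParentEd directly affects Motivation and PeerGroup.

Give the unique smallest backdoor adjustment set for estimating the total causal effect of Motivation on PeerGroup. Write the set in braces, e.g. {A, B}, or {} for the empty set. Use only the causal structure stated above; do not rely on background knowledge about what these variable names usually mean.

{ParentEd, TestScore}

Variables eligible for adjustment (non-descendants of Motivation, excluding Motivation and PeerGroup): {ParentEd, SchoolQuality, TestScore}.
Backdoor paths from Motivation to PeerGroup:
  P1: Motivation <- ParentEd -> PeerGroup
  P2: Motivation <- TestScore -> PeerGroup
  P3: Motivation <- SchoolQuality <- TestScore -> PeerGroup
The empty set is not sufficient: P1 (Motivation <- ParentEd -> PeerGroup) has no collider blocking it and no conditioned non-collider, so it is open.
Try {ParentEd, TestScore}:
  P1: blocked at fork node ParentEd ∈ conditioning set.
  P2: blocked at fork node TestScore ∈ conditioning set.
  P3: blocked at fork node TestScore ∈ conditioning set.
{ParentEd, TestScore} contains no descendant of Motivation and blocks every backdoor path.
Every element of {ParentEd, TestScore} is needed (dropping ParentEd leaves P1 open; dropping TestScore leaves P2 open), so no proper subset is valid.
Among all size-2 subsets of the eligible variables, only {ParentEd, TestScore} blocks every backdoor path, so it is the unique smallest valid adjustment set.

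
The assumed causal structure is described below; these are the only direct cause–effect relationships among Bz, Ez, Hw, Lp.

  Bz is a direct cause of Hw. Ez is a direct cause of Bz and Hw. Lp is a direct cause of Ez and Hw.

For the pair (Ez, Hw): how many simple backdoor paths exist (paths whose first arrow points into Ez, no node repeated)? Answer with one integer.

A backdoor path from Ez to Hw is any simple undirected path whose first edge points into Ez (i.e. leaves Ez via a parent).
Parents of Ez: {Lp}.
Enumerating:
  P1: Ez <- Lp -> Hw
That exhausts the simple backdoor paths. Count: 1.

1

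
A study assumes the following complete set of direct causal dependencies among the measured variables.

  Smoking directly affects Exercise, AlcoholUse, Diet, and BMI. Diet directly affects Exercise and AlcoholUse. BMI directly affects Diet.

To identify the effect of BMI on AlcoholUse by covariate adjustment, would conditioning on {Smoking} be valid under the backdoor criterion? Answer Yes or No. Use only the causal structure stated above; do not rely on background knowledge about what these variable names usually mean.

Yes

Backdoor paths from BMI to AlcoholUse (paths whose first edge points into BMI):
  P1: BMI <- Smoking -> Diet -> AlcoholUse
  P2: BMI <- Smoking -> Exercise <- Diet -> AlcoholUse
  P3: BMI <- Smoking -> AlcoholUse
Condition 1 (no descendant of BMI in the set): holds — descendants of BMI are {AlcoholUse, Diet, Exercise}; none are in {Smoking}.
Condition 2 (every backdoor path blocked by {Smoking}):
  P1: blocked at fork node Smoking ∈ conditioning set.
  P2: blocked at fork node Smoking ∈ conditioning set.
  P3: blocked at fork node Smoking ∈ conditioning set.
{Smoking} satisfies the backdoor criterion.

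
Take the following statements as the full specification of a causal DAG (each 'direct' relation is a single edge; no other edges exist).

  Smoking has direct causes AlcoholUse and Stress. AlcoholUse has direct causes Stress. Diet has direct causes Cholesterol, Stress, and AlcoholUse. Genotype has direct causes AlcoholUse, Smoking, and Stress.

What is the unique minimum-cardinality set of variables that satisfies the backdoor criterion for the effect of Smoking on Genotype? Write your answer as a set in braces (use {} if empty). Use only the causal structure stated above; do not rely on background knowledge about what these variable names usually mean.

Variables eligible for adjustment (non-descendants of Smoking, excluding Smoking and Genotype): {AlcoholUse, Cholesterol, Diet, Stress}.
Backdoor paths from Smoking to Genotype:
  P1: Smoking <- Stress -> AlcoholUse -> Genotype
  P2: Smoking <- Stress -> Genotype
  P3: Smoking <- Stress -> Diet <- AlcoholUse -> Genotype
  P4: Smoking <- AlcoholUse <- Stress -> Genotype
  P5: Smoking <- AlcoholUse -> Genotype
  P6: Smoking <- AlcoholUse -> Diet <- Stress -> Genotype
The empty set is not sufficient: P1 (Smoking <- Stress -> AlcoholUse -> Genotype) has no collider blocking it and no conditioned non-collider, so it is open.
Try {AlcoholUse, Stress}:
  P1: blocked at fork node Stress ∈ conditioning set.
  P2: blocked at fork node Stress ∈ conditioning set.
  P3: blocked at fork node Stress ∈ conditioning set.
  P4: blocked at chain node AlcoholUse ∈ conditioning set.
  P5: blocked at fork node AlcoholUse ∈ conditioning set.
  P6: blocked at fork node AlcoholUse ∈ conditioning set.
{AlcoholUse, Stress} contains no descendant of Smoking and blocks every backdoor path.
Every element of {AlcoholUse, Stress} is needed (dropping AlcoholUse leaves P5 open; dropping Stress leaves P2 open), so no proper subset is valid.
Among all size-2 subsets of the eligible variables, only {AlcoholUse, Stress} blocks every backdoor path, so it is the unique smallest valid adjustment set.

{AlcoholUse, Stress}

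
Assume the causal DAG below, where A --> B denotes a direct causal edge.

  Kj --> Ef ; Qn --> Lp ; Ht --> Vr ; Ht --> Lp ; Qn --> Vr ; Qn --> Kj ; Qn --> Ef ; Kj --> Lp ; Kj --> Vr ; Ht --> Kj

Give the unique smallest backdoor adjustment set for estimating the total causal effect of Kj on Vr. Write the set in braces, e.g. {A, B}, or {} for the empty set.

{Ht, Qn}

Variables eligible for adjustment (non-descendants of Kj, excluding Kj and Vr): {Ht, Qn}.
Backdoor paths from Kj to Vr:
  P1: Kj <- Qn -> Lp <- Ht -> Vr
  P2: Kj <- Qn -> Vr
  P3: Kj <- Ht -> Lp <- Qn -> Vr
  P4: Kj <- Ht -> Vr
The empty set is not sufficient: P2 (Kj <- Qn -> Vr) has no collider blocking it and no conditioned non-collider, so it is open.
Try {Ht, Qn}:
  P1: blocked at fork node Qn ∈ conditioning set.
  P2: blocked at fork node Qn ∈ conditioning set.
  P3: blocked at fork node Ht ∈ conditioning set.
  P4: blocked at fork node Ht ∈ conditioning set.
{Ht, Qn} contains no descendant of Kj and blocks every backdoor path.
Every element of {Ht, Qn} is needed (dropping Ht leaves P4 open; dropping Qn leaves P2 open), so no proper subset is valid.
Among all size-2 subsets of the eligible variables, only {Ht, Qn} blocks every backdoor path, so it is the unique smallest valid adjustment set.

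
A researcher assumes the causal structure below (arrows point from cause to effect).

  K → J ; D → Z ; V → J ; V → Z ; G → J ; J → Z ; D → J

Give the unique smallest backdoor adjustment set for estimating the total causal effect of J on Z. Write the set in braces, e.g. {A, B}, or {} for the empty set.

{D, V}

Variables eligible for adjustment (non-descendants of J, excluding J and Z): {D, G, K, V}.
Backdoor paths from J to Z:
  P1: J <- V -> Z
  P2: J <- D -> Z
The empty set is not sufficient: P1 (J <- V -> Z) has no collider blocking it and no conditioned non-collider, so it is open.
Try {D, V}:
  P1: blocked at fork node V ∈ conditioning set.
  P2: blocked at fork node D ∈ conditioning set.
{D, V} contains no descendant of J and blocks every backdoor path.
Every element of {D, V} is needed (dropping D leaves P2 open; dropping V leaves P1 open), so no proper subset is valid.
Among all size-2 subsets of the eligible variables, only {D, V} blocks every backdoor path, so it is the unique smallest valid adjustment set.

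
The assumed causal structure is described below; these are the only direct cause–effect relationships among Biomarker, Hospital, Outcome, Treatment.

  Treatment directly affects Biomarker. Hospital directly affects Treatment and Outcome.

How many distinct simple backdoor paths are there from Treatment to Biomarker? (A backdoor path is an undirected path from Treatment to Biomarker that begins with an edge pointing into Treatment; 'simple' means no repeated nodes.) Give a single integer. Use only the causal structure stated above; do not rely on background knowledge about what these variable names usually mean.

0

A backdoor path from Treatment to Biomarker is any simple undirected path whose first edge points into Treatment (i.e. leaves Treatment via a parent).
Parents of Treatment: {Hospital}.
No simple path from any parent of Treatment reaches Biomarker without revisiting Treatment, so there are no backdoor paths.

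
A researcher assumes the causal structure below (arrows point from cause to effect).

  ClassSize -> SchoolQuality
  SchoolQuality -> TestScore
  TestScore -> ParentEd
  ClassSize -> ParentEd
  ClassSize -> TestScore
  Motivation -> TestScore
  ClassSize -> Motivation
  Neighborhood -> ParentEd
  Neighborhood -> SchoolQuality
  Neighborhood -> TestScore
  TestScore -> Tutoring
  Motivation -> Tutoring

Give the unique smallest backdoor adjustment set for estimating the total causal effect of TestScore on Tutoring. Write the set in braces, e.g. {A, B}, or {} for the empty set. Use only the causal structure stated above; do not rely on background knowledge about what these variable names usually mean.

Variables eligible for adjustment (non-descendants of TestScore, excluding TestScore and Tutoring): {ClassSize, Motivation, Neighborhood, SchoolQuality}.
Backdoor paths from TestScore to Tutoring:
  P1: TestScore <- ClassSize -> Motivation -> Tutoring
  P2: TestScore <- Neighborhood -> SchoolQuality <- ClassSize -> Motivation -> Tutoring
  P3: TestScore <- Neighborhood -> ParentEd <- ClassSize -> Motivation -> Tutoring
  P4: TestScore <- Motivation -> Tutoring
  P5: TestScore <- SchoolQuality <- ClassSize -> Motivation -> Tutoring
  P6: TestScore <- SchoolQuality <- Neighborhood -> ParentEd <- ClassSize -> Motivation -> Tutoring
The empty set is not sufficient: P1 (TestScore <- ClassSize -> Motivation -> Tutoring) has no collider blocking it and no conditioned non-collider, so it is open.
Try {Motivation}:
  P1: blocked at chain node Motivation ∈ conditioning set.
  P2: blocked at collider SchoolQuality (neither it nor any descendant is in the conditioning set).
  P3: blocked at collider ParentEd (neither it nor any descendant is in the conditioning set).
  P4: blocked at fork node Motivation ∈ conditioning set.
  P5: blocked at chain node Motivation ∈ conditioning set.
  P6: blocked at collider ParentEd (neither it nor any descendant is in the conditioning set).
{Motivation} contains no descendant of TestScore and blocks every backdoor path.
No other singleton works — e.g. {ClassSize} leaves P4 open — so {Motivation} is the unique smallest valid adjustment set.

{Motivation}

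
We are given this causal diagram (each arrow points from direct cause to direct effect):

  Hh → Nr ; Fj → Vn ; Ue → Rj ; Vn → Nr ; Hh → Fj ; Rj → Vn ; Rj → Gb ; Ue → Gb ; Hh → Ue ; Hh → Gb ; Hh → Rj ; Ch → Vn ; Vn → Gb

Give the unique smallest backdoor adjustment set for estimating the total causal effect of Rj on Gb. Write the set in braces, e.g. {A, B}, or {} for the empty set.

{Hh, Ue}

Variables eligible for adjustment (non-descendants of Rj, excluding Rj and Gb): {Ch, Fj, Hh, Ue}.
Backdoor paths from Rj to Gb:
  P1: Rj <- Hh -> Ue -> Gb
  P2: Rj <- Hh -> Fj -> Vn -> Gb
  P3: Rj <- Hh -> Gb
  P4: Rj <- Hh -> Nr <- Vn -> Gb
  P5: Rj <- Ue <- Hh -> Fj -> Vn -> Gb
  P6: Rj <- Ue <- Hh -> Gb
  P7: Rj <- Ue <- Hh -> Nr <- Vn -> Gb
  P8: Rj <- Ue -> Gb
The empty set is not sufficient: P1 (Rj <- Hh -> Ue -> Gb) has no collider blocking it and no conditioned non-collider, so it is open.
Try {Hh, Ue}:
  P1: blocked at fork node Hh ∈ conditioning set.
  P2: blocked at fork node Hh ∈ conditioning set.
  P3: blocked at fork node Hh ∈ conditioning set.
  P4: blocked at fork node Hh ∈ conditioning set.
  P5: blocked at chain node Ue ∈ conditioning set.
  P6: blocked at chain node Ue ∈ conditioning set.
  P7: blocked at chain node Ue ∈ conditioning set.
  P8: blocked at fork node Ue ∈ conditioning set.
{Hh, Ue} contains no descendant of Rj and blocks every backdoor path.
Every element of {Hh, Ue} is needed (dropping Hh leaves P2 open; dropping Ue leaves P8 open), so no proper subset is valid.
Among all size-2 subsets of the eligible variables, only {Hh, Ue} blocks every backdoor path, so it is the unique smallest valid adjustment set.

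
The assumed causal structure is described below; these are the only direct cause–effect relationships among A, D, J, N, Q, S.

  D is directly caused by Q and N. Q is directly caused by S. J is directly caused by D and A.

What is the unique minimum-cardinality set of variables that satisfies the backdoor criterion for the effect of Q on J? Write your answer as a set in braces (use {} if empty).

Variables eligible for adjustment (non-descendants of Q, excluding Q and J): {A, N, S}.
Backdoor paths from Q to J:
  (none)
With no backdoor paths the empty set already satisfies the criterion, and it is trivially minimal.

{}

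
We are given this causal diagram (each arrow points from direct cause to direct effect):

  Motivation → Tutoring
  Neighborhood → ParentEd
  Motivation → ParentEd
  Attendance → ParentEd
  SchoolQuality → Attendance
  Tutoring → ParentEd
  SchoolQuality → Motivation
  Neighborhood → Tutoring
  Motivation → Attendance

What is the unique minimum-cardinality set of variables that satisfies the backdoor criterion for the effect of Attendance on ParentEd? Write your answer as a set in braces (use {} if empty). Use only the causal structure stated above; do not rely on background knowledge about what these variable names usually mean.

Variables eligible for adjustment (non-descendants of Attendance, excluding Attendance and ParentEd): {Motivation, Neighborhood, SchoolQuality, Tutoring}.
Backdoor paths from Attendance to ParentEd:
  P1: Attendance <- SchoolQuality -> Motivation -> Tutoring <- Neighborhood -> ParentEd
  P2: Attendance <- SchoolQuality -> Motivation -> Tutoring -> ParentEd
  P3: Attendance <- SchoolQuality -> Motivation -> ParentEd
  P4: Attendance <- Motivation -> Tutoring <- Neighborhood -> ParentEd
  P5: Attendance <- Motivation -> Tutoring -> ParentEd
  P6: Attendance <- Motivation -> ParentEd
The empty set is not sufficient: P2 (Attendance <- SchoolQuality -> Motivation -> Tutoring -> ParentEd) has no collider blocking it and no conditioned non-collider, so it is open.
Try {Motivation}:
  P1: blocked at chain node Motivation ∈ conditioning set.
  P2: blocked at chain node Motivation ∈ conditioning set.
  P3: blocked at chain node Motivation ∈ conditioning set.
  P4: blocked at fork node Motivation ∈ conditioning set.
  P5: blocked at fork node Motivation ∈ conditioning set.
  P6: blocked at fork node Motivation ∈ conditioning set.
{Motivation} contains no descendant of Attendance and blocks every backdoor path.
No other singleton works — e.g. {SchoolQuality} leaves P5 open — so {Motivation} is the unique smallest valid adjustment set.

{Motivation}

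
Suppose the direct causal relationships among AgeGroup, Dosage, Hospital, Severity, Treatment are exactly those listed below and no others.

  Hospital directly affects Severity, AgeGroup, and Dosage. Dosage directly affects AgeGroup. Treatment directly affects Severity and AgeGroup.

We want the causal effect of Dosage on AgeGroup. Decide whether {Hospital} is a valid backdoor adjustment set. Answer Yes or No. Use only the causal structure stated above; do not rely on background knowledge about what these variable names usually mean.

Yes

Backdoor paths from Dosage to AgeGroup (paths whose first edge points into Dosage):
  P1: Dosage <- Hospital -> Severity <- Treatment -> AgeGroup
  P2: Dosage <- Hospital -> AgeGroup
Condition 1 (no descendant of Dosage in the set): holds — descendants of Dosage are {AgeGroup}; none are in {Hospital}.
Condition 2 (every backdoor path blocked by {Hospital}):
  P1: blocked at fork node Hospital ∈ conditioning set.
  P2: blocked at fork node Hospital ∈ conditioning set.
{Hospital} satisfies the backdoor criterion.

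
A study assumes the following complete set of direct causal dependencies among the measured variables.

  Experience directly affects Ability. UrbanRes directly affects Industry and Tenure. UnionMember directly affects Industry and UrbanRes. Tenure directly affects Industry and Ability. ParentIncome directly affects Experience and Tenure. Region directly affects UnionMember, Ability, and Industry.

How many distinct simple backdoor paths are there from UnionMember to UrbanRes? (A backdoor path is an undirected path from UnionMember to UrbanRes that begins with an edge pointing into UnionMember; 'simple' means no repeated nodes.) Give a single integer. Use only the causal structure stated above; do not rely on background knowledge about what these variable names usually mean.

6

A backdoor path from UnionMember to UrbanRes is any simple undirected path whose first edge points into UnionMember (i.e. leaves UnionMember via a parent).
Parents of UnionMember: {Region}.
Enumerating:
  P1: UnionMember <- Region -> Industry <- UrbanRes
  P2: UnionMember <- Region -> Industry <- Tenure <- UrbanRes
  P3: UnionMember <- Region -> Ability <- Tenure <- UrbanRes
  P4: UnionMember <- Region -> Ability <- Tenure -> Industry <- UrbanRes
  P5: UnionMember <- Region -> Ability <- Experience <- ParentIncome -> Tenure <- UrbanRes
  P6: UnionMember <- Region -> Ability <- Experience <- ParentIncome -> Tenure -> Industry <- UrbanRes
That exhausts the simple backdoor paths. Count: 6.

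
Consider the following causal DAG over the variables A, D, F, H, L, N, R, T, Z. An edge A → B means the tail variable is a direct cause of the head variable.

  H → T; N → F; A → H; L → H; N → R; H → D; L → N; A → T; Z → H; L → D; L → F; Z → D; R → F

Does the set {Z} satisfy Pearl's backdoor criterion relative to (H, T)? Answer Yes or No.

No

Backdoor paths from H to T (paths whose first edge points into H):
  P1: H <- A -> T
Condition 1 (no descendant of H in the set): holds — descendants of H are {D, T}; none are in {Z}.
Condition 2 (every backdoor path blocked by {Z}):
  P1: open — no interior node is in the conditioning set.
{Z} does not satisfy the backdoor criterion.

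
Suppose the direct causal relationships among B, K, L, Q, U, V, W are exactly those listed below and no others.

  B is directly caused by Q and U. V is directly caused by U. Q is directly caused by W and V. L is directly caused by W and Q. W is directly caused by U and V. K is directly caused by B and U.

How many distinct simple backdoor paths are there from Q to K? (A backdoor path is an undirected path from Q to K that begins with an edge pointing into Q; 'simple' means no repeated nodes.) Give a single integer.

8

A backdoor path from Q to K is any simple undirected path whose first edge points into Q (i.e. leaves Q via a parent).
Parents of Q: {V, W}.
Enumerating:
  P1: Q <- V <- U -> B -> K
  P2: Q <- V <- U -> K
  P3: Q <- V -> W <- U -> B -> K
  P4: Q <- V -> W <- U -> K
  P5: Q <- W <- U -> B -> K
  P6: Q <- W <- U -> K
  P7: Q <- W <- V <- U -> B -> K
  P8: Q <- W <- V <- U -> K
That exhausts the simple backdoor paths. Count: 8.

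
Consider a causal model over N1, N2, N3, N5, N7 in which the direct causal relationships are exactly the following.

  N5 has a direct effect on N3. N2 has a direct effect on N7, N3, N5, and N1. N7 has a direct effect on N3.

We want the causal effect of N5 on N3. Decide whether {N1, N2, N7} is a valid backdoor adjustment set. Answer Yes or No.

Yes

Backdoor paths from N5 to N3 (paths whose first edge points into N5):
  P1: N5 <- N2 -> N7 -> N3
  P2: N5 <- N2 -> N3
Condition 1 (no descendant of N5 in the set): holds — descendants of N5 are {N3}; none are in {N1, N2, N7}.
Condition 2 (every backdoor path blocked by {N1, N2, N7}):
  P1: blocked at fork node N2 ∈ conditioning set.
  P2: blocked at fork node N2 ∈ conditioning set.
{N1, N2, N7} satisfies the backdoor criterion.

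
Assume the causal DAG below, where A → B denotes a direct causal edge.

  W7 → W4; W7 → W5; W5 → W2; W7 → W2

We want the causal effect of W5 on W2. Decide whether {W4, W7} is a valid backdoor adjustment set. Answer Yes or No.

Yes

Backdoor paths from W5 to W2 (paths whose first edge points into W5):
  P1: W5 <- W7 -> W2
Condition 1 (no descendant of W5 in the set): holds — descendants of W5 are {W2}; none are in {W4, W7}.
Condition 2 (every backdoor path blocked by {W4, W7}):
  P1: blocked at fork node W7 ∈ conditioning set.
{W4, W7} satisfies the backdoor criterion.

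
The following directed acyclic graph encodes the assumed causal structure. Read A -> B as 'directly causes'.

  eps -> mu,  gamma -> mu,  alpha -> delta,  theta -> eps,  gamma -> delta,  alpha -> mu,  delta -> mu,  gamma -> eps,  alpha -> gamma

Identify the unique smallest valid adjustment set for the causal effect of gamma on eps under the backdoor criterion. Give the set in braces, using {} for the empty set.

Variables eligible for adjustment (non-descendants of gamma, excluding gamma and eps): {alpha, theta}.
Backdoor paths from gamma to eps:
  P1: gamma <- alpha -> delta -> mu <- eps
  P2: gamma <- alpha -> mu <- eps
Each backdoor path contains an unconditioned collider, so every path is already blocked with the empty conditioning set:
  P1: blocked at collider mu (neither it nor any descendant is in the conditioning set).
  P2: blocked at collider mu (neither it nor any descendant is in the conditioning set).
The empty set is therefore the unique smallest valid set.

{}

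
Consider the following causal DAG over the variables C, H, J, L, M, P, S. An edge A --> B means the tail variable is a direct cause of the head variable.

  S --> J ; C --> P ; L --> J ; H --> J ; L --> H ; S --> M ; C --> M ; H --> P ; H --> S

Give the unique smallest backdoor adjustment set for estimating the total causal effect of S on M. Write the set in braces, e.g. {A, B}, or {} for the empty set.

{}

Variables eligible for adjustment (non-descendants of S, excluding S and M): {C, H, L, P}.
Backdoor paths from S to M:
  P1: S <- H -> P <- C -> M
Each backdoor path contains an unconditioned collider, so every path is already blocked with the empty conditioning set:
  P1: blocked at collider P (neither it nor any descendant is in the conditioning set).
The empty set is therefore the unique smallest valid set.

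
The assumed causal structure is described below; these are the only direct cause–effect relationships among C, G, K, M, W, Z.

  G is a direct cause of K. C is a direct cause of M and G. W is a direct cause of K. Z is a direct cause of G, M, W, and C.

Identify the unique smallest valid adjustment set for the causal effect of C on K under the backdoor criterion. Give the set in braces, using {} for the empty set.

Variables eligible for adjustment (non-descendants of C, excluding C and K): {W, Z}.
Backdoor paths from C to K:
  P1: C <- Z -> W -> K
  P2: C <- Z -> G -> K
The empty set is not sufficient: P1 (C <- Z -> W -> K) has no collider blocking it and no conditioned non-collider, so it is open.
Try {Z}:
  P1: blocked at fork node Z ∈ conditioning set.
  P2: blocked at fork node Z ∈ conditioning set.
{Z} contains no descendant of C and blocks every backdoor path.
No other singleton works — e.g. {W} leaves P2 open — so {Z} is the unique smallest valid adjustment set.

{Z}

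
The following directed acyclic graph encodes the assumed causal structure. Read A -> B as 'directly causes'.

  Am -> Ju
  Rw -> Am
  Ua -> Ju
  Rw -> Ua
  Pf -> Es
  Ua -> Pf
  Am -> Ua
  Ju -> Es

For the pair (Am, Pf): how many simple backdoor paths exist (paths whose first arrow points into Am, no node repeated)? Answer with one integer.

A backdoor path from Am to Pf is any simple undirected path whose first edge points into Am (i.e. leaves Am via a parent).
Parents of Am: {Rw}.
Enumerating:
  P1: Am <- Rw -> Ua -> Pf
  P2: Am <- Rw -> Ua -> Ju -> Es <- Pf
That exhausts the simple backdoor paths. Count: 2.

2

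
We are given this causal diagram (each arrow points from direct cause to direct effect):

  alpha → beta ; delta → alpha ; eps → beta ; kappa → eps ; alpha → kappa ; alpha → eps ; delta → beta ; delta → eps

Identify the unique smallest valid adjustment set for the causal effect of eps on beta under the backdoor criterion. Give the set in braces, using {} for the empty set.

Variables eligible for adjustment (non-descendants of eps, excluding eps and beta): {alpha, delta, kappa}.
Backdoor paths from eps to beta:
  P1: eps <- delta -> alpha -> beta
  P2: eps <- delta -> beta
  P3: eps <- alpha <- delta -> beta
  P4: eps <- alpha -> beta
  P5: eps <- kappa <- alpha <- delta -> beta
  P6: eps <- kappa <- alpha -> beta
The empty set is not sufficient: P1 (eps <- delta -> alpha -> beta) has no collider blocking it and no conditioned non-collider, so it is open.
Try {alpha, delta}:
  P1: blocked at fork node delta ∈ conditioning set.
  P2: blocked at fork node delta ∈ conditioning set.
  P3: blocked at chain node alpha ∈ conditioning set.
  P4: blocked at fork node alpha ∈ conditioning set.
  P5: blocked at chain node alpha ∈ conditioning set.
  P6: blocked at fork node alpha ∈ conditioning set.
{alpha, delta} contains no descendant of eps and blocks every backdoor path.
Every element of {alpha, delta} is needed (dropping alpha leaves P4 open; dropping delta leaves P2 open), so no proper subset is valid.
Among all size-2 subsets of the eligible variables, only {alpha, delta} blocks every backdoor path, so it is the unique smallest valid adjustment set.

{alpha, delta}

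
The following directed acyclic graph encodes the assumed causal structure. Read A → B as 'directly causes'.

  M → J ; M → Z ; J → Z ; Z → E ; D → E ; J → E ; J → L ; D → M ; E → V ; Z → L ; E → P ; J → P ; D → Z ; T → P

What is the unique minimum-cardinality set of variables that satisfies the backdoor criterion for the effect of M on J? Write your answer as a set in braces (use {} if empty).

Variables eligible for adjustment (non-descendants of M, excluding M and J): {D, T}.
Backdoor paths from M to J:
  P1: M <- D -> Z <- J
  P2: M <- D -> Z -> E <- J
  P3: M <- D -> Z -> E -> P <- J
  P4: M <- D -> Z -> L <- J
  P5: M <- D -> E <- J
  P6: M <- D -> E <- Z <- J
  P7: M <- D -> E <- Z -> L <- J
  P8: M <- D -> E -> P <- J
Each backdoor path contains an unconditioned collider, so every path is already blocked with the empty conditioning set:
  P1: blocked at collider Z (neither it nor any descendant is in the conditioning set).
  P2: blocked at collider E (neither it nor any descendant is in the conditioning set).
  P3: blocked at collider P (neither it nor any descendant is in the conditioning set).
  P4: blocked at collider L (neither it nor any descendant is in the conditioning set).
  P5: blocked at collider E (neither it nor any descendant is in the conditioning set).
  P6: blocked at collider E (neither it nor any descendant is in the conditioning set).
  P7: blocked at collider E (neither it nor any descendant is in the conditioning set).
  P8: blocked at collider P (neither it nor any descendant is in the conditioning set).
The empty set is therefore the unique smallest valid set.

{}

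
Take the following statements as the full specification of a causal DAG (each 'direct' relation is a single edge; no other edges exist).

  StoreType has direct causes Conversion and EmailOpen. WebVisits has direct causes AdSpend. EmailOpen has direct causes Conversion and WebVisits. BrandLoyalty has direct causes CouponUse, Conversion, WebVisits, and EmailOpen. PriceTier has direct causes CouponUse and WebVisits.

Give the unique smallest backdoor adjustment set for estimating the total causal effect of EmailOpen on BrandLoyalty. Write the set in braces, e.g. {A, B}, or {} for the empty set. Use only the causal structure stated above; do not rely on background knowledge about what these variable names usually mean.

{Conversion, WebVisits}

Variables eligible for adjustment (non-descendants of EmailOpen, excluding EmailOpen and BrandLoyalty): {AdSpend, Conversion, CouponUse, PriceTier, WebVisits}.
Backdoor paths from EmailOpen to BrandLoyalty:
  P1: EmailOpen <- WebVisits -> PriceTier <- CouponUse -> BrandLoyalty
  P2: EmailOpen <- WebVisits -> BrandLoyalty
  P3: EmailOpen <- Conversion -> BrandLoyalty
The empty set is not sufficient: P2 (EmailOpen <- WebVisits -> BrandLoyalty) has no collider blocking it and no conditioned non-collider, so it is open.
Try {Conversion, WebVisits}:
  P1: blocked at fork node WebVisits ∈ conditioning set.
  P2: blocked at fork node WebVisits ∈ conditioning set.
  P3: blocked at fork node Conversion ∈ conditioning set.
{Conversion, WebVisits} contains no descendant of EmailOpen and blocks every backdoor path.
Every element of {Conversion, WebVisits} is needed (dropping Conversion leaves P3 open; dropping WebVisits leaves P2 open), so no proper subset is valid.
Among all size-2 subsets of the eligible variables, only {Conversion, WebVisits} blocks every backdoor path, so it is the unique smallest valid adjustment set.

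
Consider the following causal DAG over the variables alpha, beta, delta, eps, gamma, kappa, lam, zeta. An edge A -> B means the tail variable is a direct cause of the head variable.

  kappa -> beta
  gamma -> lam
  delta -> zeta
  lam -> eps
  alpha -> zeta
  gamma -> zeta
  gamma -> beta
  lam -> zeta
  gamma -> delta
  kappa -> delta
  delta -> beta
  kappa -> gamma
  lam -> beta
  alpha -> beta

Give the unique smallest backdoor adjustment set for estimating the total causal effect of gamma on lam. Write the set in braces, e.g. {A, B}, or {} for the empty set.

Variables eligible for adjustment (non-descendants of gamma, excluding gamma and lam): {alpha, kappa}.
Backdoor paths from gamma to lam:
  P1: gamma <- kappa -> delta -> beta <- alpha -> zeta <- lam
  P2: gamma <- kappa -> delta -> beta <- lam
  P3: gamma <- kappa -> delta -> zeta <- alpha -> beta <- lam
  P4: gamma <- kappa -> delta -> zeta <- lam
  P5: gamma <- kappa -> beta <- alpha -> zeta <- lam
  P6: gamma <- kappa -> beta <- lam
  P7: gamma <- kappa -> beta <- delta -> zeta <- lam
Each backdoor path contains an unconditioned collider, so every path is already blocked with the empty conditioning set:
  P1: blocked at collider beta (neither it nor any descendant is in the conditioning set).
  P2: blocked at collider beta (neither it nor any descendant is in the conditioning set).
  P3: blocked at collider zeta (neither it nor any descendant is in the conditioning set).
  P4: blocked at collider zeta (neither it nor any descendant is in the conditioning set).
  P5: blocked at collider beta (neither it nor any descendant is in the conditioning set).
  P6: blocked at collider beta (neither it nor any descendant is in the conditioning set).
  P7: blocked at collider beta (neither it nor any descendant is in the conditioning set).
The empty set is therefore the unique smallest valid set.

{}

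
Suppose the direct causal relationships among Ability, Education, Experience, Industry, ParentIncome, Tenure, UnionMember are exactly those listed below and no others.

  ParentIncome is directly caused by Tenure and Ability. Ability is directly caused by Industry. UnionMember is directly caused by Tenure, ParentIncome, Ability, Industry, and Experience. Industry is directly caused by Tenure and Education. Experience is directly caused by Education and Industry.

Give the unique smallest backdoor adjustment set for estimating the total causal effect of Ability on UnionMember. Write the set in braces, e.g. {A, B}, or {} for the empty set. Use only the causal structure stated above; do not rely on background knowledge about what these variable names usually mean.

{Industry}

Variables eligible for adjustment (non-descendants of Ability, excluding Ability and UnionMember): {Education, Experience, Industry, Tenure}.
Backdoor paths from Ability to UnionMember:
  P1: Ability <- Industry <- Tenure -> ParentIncome -> UnionMember
  P2: Ability <- Industry <- Tenure -> UnionMember
  P3: Ability <- Industry <- Education -> Experience -> UnionMember
  P4: Ability <- Industry -> Experience -> UnionMember
  P5: Ability <- Industry -> UnionMember
The empty set is not sufficient: P1 (Ability <- Industry <- Tenure -> ParentIncome -> UnionMember) has no collider blocking it and no conditioned non-collider, so it is open.
Try {Industry}:
  P1: blocked at chain node Industry ∈ conditioning set.
  P2: blocked at chain node Industry ∈ conditioning set.
  P3: blocked at chain node Industry ∈ conditioning set.
  P4: blocked at fork node Industry ∈ conditioning set.
  P5: blocked at fork node Industry ∈ conditioning set.
{Industry} contains no descendant of Ability and blocks every backdoor path.
No other singleton works — e.g. {Tenure} leaves P3 open — so {Industry} is the unique smallest valid adjustment set.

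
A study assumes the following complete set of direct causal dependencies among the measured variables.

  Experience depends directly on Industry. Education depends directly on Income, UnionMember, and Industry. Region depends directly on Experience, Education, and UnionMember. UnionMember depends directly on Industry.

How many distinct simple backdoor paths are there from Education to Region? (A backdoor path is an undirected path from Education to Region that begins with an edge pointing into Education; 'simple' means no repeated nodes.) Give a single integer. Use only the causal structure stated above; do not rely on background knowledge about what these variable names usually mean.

A backdoor path from Education to Region is any simple undirected path whose first edge points into Education (i.e. leaves Education via a parent).
Parents of Education: {Income, Industry, UnionMember}.
Enumerating:
  P1: Education <- Industry -> UnionMember -> Region
  P2: Education <- Industry -> Experience -> Region
  P3: Education <- UnionMember <- Industry -> Experience -> Region
  P4: Education <- UnionMember -> Region
That exhausts the simple backdoor paths. Count: 4.

4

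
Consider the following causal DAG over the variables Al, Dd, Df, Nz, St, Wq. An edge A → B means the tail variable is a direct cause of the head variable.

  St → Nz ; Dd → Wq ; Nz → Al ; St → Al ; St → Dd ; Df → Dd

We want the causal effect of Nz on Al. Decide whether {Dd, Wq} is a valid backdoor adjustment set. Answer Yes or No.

No

Backdoor paths from Nz to Al (paths whose first edge points into Nz):
  P1: Nz <- St -> Al
Condition 1 (no descendant of Nz in the set): holds — descendants of Nz are {Al}; none are in {Dd, Wq}.
Condition 2 (every backdoor path blocked by {Dd, Wq}):
  P1: open — no interior node is in the conditioning set.
{Dd, Wq} does not satisfy the backdoor criterion.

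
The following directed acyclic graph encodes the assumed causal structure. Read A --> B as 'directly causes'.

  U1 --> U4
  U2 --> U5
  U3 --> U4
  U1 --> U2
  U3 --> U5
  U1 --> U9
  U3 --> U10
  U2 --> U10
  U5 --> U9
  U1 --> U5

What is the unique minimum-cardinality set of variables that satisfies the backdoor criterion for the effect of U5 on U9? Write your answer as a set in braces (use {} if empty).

Variables eligible for adjustment (non-descendants of U5, excluding U5 and U9): {U1, U10, U2, U3, U4}.
Backdoor paths from U5 to U9:
  P1: U5 <- U1 -> U9
  P2: U5 <- U3 -> U10 <- U2 <- U1 -> U9
  P3: U5 <- U3 -> U4 <- U1 -> U9
  P4: U5 <- U2 <- U1 -> U9
  P5: U5 <- U2 -> U10 <- U3 -> U4 <- U1 -> U9
The empty set is not sufficient: P1 (U5 <- U1 -> U9) has no collider blocking it and no conditioned non-collider, so it is open.
Try {U1}:
  P1: blocked at fork node U1 ∈ conditioning set.
  P2: blocked at collider U10 (neither it nor any descendant is in the conditioning set).
  P3: blocked at collider U4 (neither it nor any descendant is in the conditioning set).
  P4: blocked at fork node U1 ∈ conditioning set.
  P5: blocked at collider U10 (neither it nor any descendant is in the conditioning set).
{U1} contains no descendant of U5 and blocks every backdoor path.
No other singleton works — e.g. {U3} leaves P1 open — so {U1} is the unique smallest valid adjustment set.

{U1}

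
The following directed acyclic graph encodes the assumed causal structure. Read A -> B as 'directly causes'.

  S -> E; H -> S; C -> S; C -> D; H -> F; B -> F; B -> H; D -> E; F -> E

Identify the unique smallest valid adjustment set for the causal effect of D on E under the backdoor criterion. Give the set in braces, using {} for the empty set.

Variables eligible for adjustment (non-descendants of D, excluding D and E): {B, C, F, H, S}.
Backdoor paths from D to E:
  P1: D <- C -> S <- H <- B -> F -> E
  P2: D <- C -> S <- H -> F -> E
  P3: D <- C -> S -> E
The empty set is not sufficient: P3 (D <- C -> S -> E) has no collider blocking it and no conditioned non-collider, so it is open.
Try {C}:
  P1: blocked at fork node C ∈ conditioning set.
  P2: blocked at fork node C ∈ conditioning set.
  P3: blocked at fork node C ∈ conditioning set.
{C} contains no descendant of D and blocks every backdoor path.
No other singleton works — e.g. {B} leaves P3 open — so {C} is the unique smallest valid adjustment set.

{C}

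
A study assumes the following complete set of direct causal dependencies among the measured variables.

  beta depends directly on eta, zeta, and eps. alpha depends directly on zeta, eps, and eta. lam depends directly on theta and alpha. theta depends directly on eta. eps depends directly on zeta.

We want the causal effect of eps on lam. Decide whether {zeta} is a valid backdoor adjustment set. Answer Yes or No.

Yes

Backdoor paths from eps to lam (paths whose first edge points into eps):
  P1: eps <- zeta -> alpha <- eta -> theta -> lam
  P2: eps <- zeta -> alpha -> lam
  P3: eps <- zeta -> beta <- eta -> theta -> lam
  P4: eps <- zeta -> beta <- eta -> alpha -> lam
Condition 1 (no descendant of eps in the set): holds — descendants of eps are {alpha, beta, lam}; none are in {zeta}.
Condition 2 (every backdoor path blocked by {zeta}):
  P1: blocked at fork node zeta ∈ conditioning set.
  P2: blocked at fork node zeta ∈ conditioning set.
  P3: blocked at fork node zeta ∈ conditioning set.
  P4: blocked at fork node zeta ∈ conditioning set.
{zeta} satisfies the backdoor criterion.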